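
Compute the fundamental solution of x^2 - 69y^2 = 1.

(x, y) = (7775, 936)

First expand sqrt(69) as a continued fraction. With x_i = (sqrt(69) + m_i)/d_i and (m_0, d_0) = (0, 1): a_0 = floor(sqrt(69)) = 8, since 8^2 = 64 <= 69 < 81 = 9^2.
Iterate m_{i+1} = d_i*a_i - m_i, d_{i+1} = (69 - m_{i+1}^2)/d_i, a_{i+1} = floor((a_0 + m_{i+1})/d_{i+1}):
  m_1 = 1*8 - 0 = 8, d_1 = (69 - 8^2)/1 = 5/1 = 5, a_1 = floor((8 + 8)/5) = 3.
  m_2 = 5*3 - 8 = 7, d_2 = (69 - 7^2)/5 = 20/5 = 4, a_2 = floor((8 + 7)/4) = 3.
  m_3 = 4*3 - 7 = 5, d_3 = (69 - 5^2)/4 = 44/4 = 11, a_3 = floor((8 + 5)/11) = 1.
  m_4 = 11*1 - 5 = 6, d_4 = (69 - 6^2)/11 = 33/11 = 3, a_4 = floor((8 + 6)/3) = 4.
  m_5 = 3*4 - 6 = 6, d_5 = (69 - 6^2)/3 = 33/3 = 11, a_5 = floor((8 + 6)/11) = 1.
  m_6 = 11*1 - 6 = 5, d_6 = (69 - 5^2)/11 = 44/11 = 4, a_6 = floor((8 + 5)/4) = 3.
  m_7 = 4*3 - 5 = 7, d_7 = (69 - 7^2)/4 = 20/4 = 5, a_7 = floor((8 + 7)/5) = 3.
  m_8 = 5*3 - 7 = 8, d_8 = (69 - 8^2)/5 = 5/5 = 1, a_8 = floor((8 + 8)/1) = 16.
  m_9 = 1*16 - 8 = 8, d_9 = (69 - 8^2)/1 = 5/1 = 5: (m_9, d_9) = (m_1, d_1) = (8, 5), so from here the quotients repeat a_1, ..., a_8; the period length is 8.
So sqrt(69) = [8; (3, 3, 1, 4, 1, 3, 3, 16)] with period length k = 8.
k is even, so the fundamental solution of x^2 - 69y^2 = 1 is (p_{k-1}, q_{k-1}) = (p_7, q_7); compute convergents through index 7.
Convergents (p_i = a_i*p_{i-1} + p_{i-2}, q_i = a_i*q_{i-1} + q_{i-2} with p_{-2}=0, p_{-1}=1, q_{-2}=1, q_{-1}=0):
  i=0: a_0=8, p_0 = 8*1 + 0 = 8, q_0 = 8*0 + 1 = 1.
  i=1: a_1=3, p_1 = 3*8 + 1 = 25, q_1 = 3*1 + 0 = 3.
  i=2: a_2=3, p_2 = 3*25 + 8 = 83, q_2 = 3*3 + 1 = 10.
  i=3: a_3=1, p_3 = 1*83 + 25 = 108, q_3 = 1*10 + 3 = 13.
  i=4: a_4=4, p_4 = 4*108 + 83 = 515, q_4 = 4*13 + 10 = 62.
  i=5: a_5=1, p_5 = 1*515 + 108 = 623, q_5 = 1*62 + 13 = 75.
  i=6: a_6=3, p_6 = 3*623 + 515 = 2384, q_6 = 3*75 + 62 = 287.
  i=7: a_7=3, p_7 = 3*2384 + 623 = 7775, q_7 = 3*287 + 75 = 936.
Check: 7775^2 - 69*936^2 = 60450625 - 60450624 = 1, so (x, y) = (7775, 936) solves the equation, and by the theorem it is the least positive solution.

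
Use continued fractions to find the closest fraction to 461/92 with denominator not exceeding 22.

5/1

Expand x = 461/92 as a continued fraction with the Euclidean algorithm:
  461 = 5*92 + 1, so a_0 = 5.
  92 = 92*1 + 0, so a_1 = 92.
so x = [5; 92].
Convergents (p_i = a_i*p_{i-1} + p_{i-2}, q_i = a_i*q_{i-1} + q_{i-2} with p_{-2}=0, p_{-1}=1, q_{-2}=1, q_{-1}=0), until the denominator exceeds 22:
  i=0: a_0=5, p_0 = 5*1 + 0 = 5, q_0 = 5*0 + 1 = 1.
  i=1: a_1=92, p_1 = 92*5 + 1 = 461, q_1 = 92*1 + 0 = 92.
q_1 = 92 > 22, so the last convergent with denominator <= 22 is p_0/q_0 = 5/1.
The closest fraction with denominator <= 22 is either p_0/q_0 or the intermediate fraction (k*p_0 + p_{-1})/(k*q_0 + q_{-1}) with the largest k >= 1 whose denominator stays <= 22; these approach x as k grows, and every other convergent or intermediate fraction in range is farther away.
Largest k: floor((22 - q_{-1})/q_0) = floor((22 - 0)/1) = 22 (using the seeds p_{-1} = 1, q_{-1} = 0).
That gives (22*5 + 1)/(22*1 + 0) = 111/22.
Compare the errors: |x - 5/1| = |461*1 - 5*92|/(92*1) = 1/92, and |x - 111/22| = |461*22 - 111*92|/(92*22) = 70/2024.
Cross-multiplying, 1*2024 = 2024 < 6440 = 70*92, so 1/92 is smaller: the convergent 5/1 is closer to x than 111/22.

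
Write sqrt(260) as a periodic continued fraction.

Write x_i = (sqrt(260) + m_i)/d_i with (m_0, d_0) = (0, 1). a_0 = floor(sqrt(260)) = 16, since 16^2 = 256 <= 260 < 289 = 17^2.
Iterate m_{i+1} = d_i*a_i - m_i, d_{i+1} = (260 - m_{i+1}^2)/d_i, a_{i+1} = floor((a_0 + m_{i+1})/d_{i+1}):
  m_1 = 1*16 - 0 = 16, d_1 = (260 - 16^2)/1 = 4/1 = 4, a_1 = floor((16 + 16)/4) = 8.
  m_2 = 4*8 - 16 = 16, d_2 = (260 - 16^2)/4 = 4/4 = 1, a_2 = floor((16 + 16)/1) = 32.
  m_3 = 1*32 - 16 = 16, d_3 = (260 - 16^2)/1 = 4/1 = 4: (m_3, d_3) = (m_1, d_1) = (16, 4), so from here the quotients repeat a_1, a_2; the period length is 2.
Hence the expansion of sqrt(260) is a_0 = 16 followed by the repeating block 8, 32 (period 2).

[16; (8, 32)]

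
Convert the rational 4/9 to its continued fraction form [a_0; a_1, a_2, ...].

Run the Euclidean algorithm on 4 and 9; the successive quotients are the partial quotients a_0, a_1, ... (each step inverts the fractional part left over by the previous one):
  4 = 0*9 + 4, so a_0 = 0.
  9 = 2*4 + 1, so a_1 = 2.
  4 = 4*1 + 0, so a_2 = 4.
The remainder reaches 0 after 3 divisions, so the expansion has 3 partial quotients, read off in order.

[0; 2, 4]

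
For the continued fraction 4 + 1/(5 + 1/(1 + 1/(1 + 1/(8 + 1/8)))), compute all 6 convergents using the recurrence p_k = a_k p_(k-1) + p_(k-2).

4/1, 21/5, 25/6, 46/11, 393/94, 3190/763

Using the convergent recurrence p_i = a_i*p_{i-1} + p_{i-2}, q_i = a_i*q_{i-1} + q_{i-2} with p_{-2}=0, p_{-1}=1, q_{-2}=1, q_{-1}=0:
  i=0: a_0=4, p_0 = 4*1 + 0 = 4, q_0 = 4*0 + 1 = 1.
  i=1: a_1=5, p_1 = 5*4 + 1 = 21, q_1 = 5*1 + 0 = 5.
  i=2: a_2=1, p_2 = 1*21 + 4 = 25, q_2 = 1*5 + 1 = 6.
  i=3: a_3=1, p_3 = 1*25 + 21 = 46, q_3 = 1*6 + 5 = 11.
  i=4: a_4=8, p_4 = 8*46 + 25 = 393, q_4 = 8*11 + 6 = 94.
  i=5: a_5=8, p_5 = 8*393 + 46 = 3190, q_5 = 8*94 + 11 = 763.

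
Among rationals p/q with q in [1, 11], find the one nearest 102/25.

Expand x = 102/25 as a continued fraction with the Euclidean algorithm:
  102 = 4*25 + 2, so a_0 = 4.
  25 = 12*2 + 1, so a_1 = 12.
  2 = 2*1 + 0, so a_2 = 2.
so x = [4; 12, 2].
Convergents (p_i = a_i*p_{i-1} + p_{i-2}, q_i = a_i*q_{i-1} + q_{i-2} with p_{-2}=0, p_{-1}=1, q_{-2}=1, q_{-1}=0), until the denominator exceeds 11:
  i=0: a_0=4, p_0 = 4*1 + 0 = 4, q_0 = 4*0 + 1 = 1.
  i=1: a_1=12, p_1 = 12*4 + 1 = 49, q_1 = 12*1 + 0 = 12.
q_1 = 12 > 11, so the last convergent with denominator <= 11 is p_0/q_0 = 4/1.
The closest fraction with denominator <= 11 is either p_0/q_0 or the intermediate fraction (k*p_0 + p_{-1})/(k*q_0 + q_{-1}) with the largest k >= 1 whose denominator stays <= 11; these approach x as k grows, and every other convergent or intermediate fraction in range is farther away.
Largest k: floor((11 - q_{-1})/q_0) = floor((11 - 0)/1) = 11 (using the seeds p_{-1} = 1, q_{-1} = 0).
That gives (11*4 + 1)/(11*1 + 0) = 45/11.
Compare the errors: |x - 4/1| = |102*1 - 4*25|/(25*1) = 2/25, and |x - 45/11| = |102*11 - 45*25|/(25*11) = 3/275.
Cross-multiplying, 3*25 = 75 < 550 = 2*275, so 3/275 is smaller: the intermediate fraction 45/11 is closer to x than 4/1.

45/11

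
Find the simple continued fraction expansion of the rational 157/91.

[1; 1, 2, 1, 1, 1, 3, 2]

Run the Euclidean algorithm on 157 and 91; the successive quotients are the partial quotients a_0, a_1, ... (each step inverts the fractional part left over by the previous one):
  157 = 1*91 + 66, so a_0 = 1.
  91 = 1*66 + 25, so a_1 = 1.
  66 = 2*25 + 16, so a_2 = 2.
  25 = 1*16 + 9, so a_3 = 1.
  16 = 1*9 + 7, so a_4 = 1.
  9 = 1*7 + 2, so a_5 = 1.
  7 = 3*2 + 1, so a_6 = 3.
  2 = 2*1 + 0, so a_7 = 2.
The remainder reaches 0 after 8 divisions, so the expansion has 8 partial quotients, read off in order.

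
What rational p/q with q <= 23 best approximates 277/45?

80/13

Expand x = 277/45 as a continued fraction with the Euclidean algorithm:
  277 = 6*45 + 7, so a_0 = 6.
  45 = 6*7 + 3, so a_1 = 6.
  7 = 2*3 + 1, so a_2 = 2.
  3 = 3*1 + 0, so a_3 = 3.
so x = [6; 6, 2, 3].
Convergents (p_i = a_i*p_{i-1} + p_{i-2}, q_i = a_i*q_{i-1} + q_{i-2} with p_{-2}=0, p_{-1}=1, q_{-2}=1, q_{-1}=0), until the denominator exceeds 23:
  i=0: a_0=6, p_0 = 6*1 + 0 = 6, q_0 = 6*0 + 1 = 1.
  i=1: a_1=6, p_1 = 6*6 + 1 = 37, q_1 = 6*1 + 0 = 6.
  i=2: a_2=2, p_2 = 2*37 + 6 = 80, q_2 = 2*6 + 1 = 13.
  i=3: a_3=3, p_3 = 3*80 + 37 = 277, q_3 = 3*13 + 6 = 45.
q_3 = 45 > 23, so the last convergent with denominator <= 23 is p_2/q_2 = 80/13.
The closest fraction with denominator <= 23 is either p_2/q_2 or the intermediate fraction (k*p_2 + p_1)/(k*q_2 + q_1) with the largest k >= 1 whose denominator stays <= 23; these approach x as k grows, and every other convergent or intermediate fraction in range is farther away.
Largest k: floor((23 - q_1)/q_2) = floor((23 - 6)/13) = 1.
That gives (1*80 + 37)/(1*13 + 6) = 117/19.
Compare the errors: |x - 80/13| = |277*13 - 80*45|/(45*13) = 1/585, and |x - 117/19| = |277*19 - 117*45|/(45*19) = 2/855.
Cross-multiplying, 1*855 = 855 < 1170 = 2*585, so 1/585 is smaller: the convergent 80/13 is closer to x than 117/19.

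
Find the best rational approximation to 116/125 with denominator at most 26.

13/14

Expand x = 116/125 as a continued fraction with the Euclidean algorithm:
  116 = 0*125 + 116, so a_0 = 0.
  125 = 1*116 + 9, so a_1 = 1.
  116 = 12*9 + 8, so a_2 = 12.
  9 = 1*8 + 1, so a_3 = 1.
  8 = 8*1 + 0, so a_4 = 8.
so x = [0; 1, 12, 1, 8].
Convergents (p_i = a_i*p_{i-1} + p_{i-2}, q_i = a_i*q_{i-1} + q_{i-2} with p_{-2}=0, p_{-1}=1, q_{-2}=1, q_{-1}=0), until the denominator exceeds 26:
  i=0: a_0=0, p_0 = 0*1 + 0 = 0, q_0 = 0*0 + 1 = 1.
  i=1: a_1=1, p_1 = 1*0 + 1 = 1, q_1 = 1*1 + 0 = 1.
  i=2: a_2=12, p_2 = 12*1 + 0 = 12, q_2 = 12*1 + 1 = 13.
  i=3: a_3=1, p_3 = 1*12 + 1 = 13, q_3 = 1*13 + 1 = 14.
  i=4: a_4=8, p_4 = 8*13 + 12 = 116, q_4 = 8*14 + 13 = 125.
q_4 = 125 > 26, so the last convergent with denominator <= 26 is p_3/q_3 = 13/14.
The closest fraction with denominator <= 26 is either p_3/q_3 or the intermediate fraction (k*p_3 + p_2)/(k*q_3 + q_2) with the largest k >= 1 whose denominator stays <= 26; these approach x as k grows, and every other convergent or intermediate fraction in range is farther away.
Largest k: floor((26 - q_2)/q_3) = floor((26 - 13)/14) = 0.
Since k = 0, no intermediate fraction beyond p_3/q_3 has denominator <= 26, so the convergent 13/14 is the closest (its error is |116*14 - 13*125|/(125*14) = 1/1750).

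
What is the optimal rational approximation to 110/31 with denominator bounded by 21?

Expand x = 110/31 as a continued fraction with the Euclidean algorithm:
  110 = 3*31 + 17, so a_0 = 3.
  31 = 1*17 + 14, so a_1 = 1.
  17 = 1*14 + 3, so a_2 = 1.
  14 = 4*3 + 2, so a_3 = 4.
  3 = 1*2 + 1, so a_4 = 1.
  2 = 2*1 + 0, so a_5 = 2.
so x = [3; 1, 1, 4, 1, 2].
Convergents (p_i = a_i*p_{i-1} + p_{i-2}, q_i = a_i*q_{i-1} + q_{i-2} with p_{-2}=0, p_{-1}=1, q_{-2}=1, q_{-1}=0), until the denominator exceeds 21:
  i=0: a_0=3, p_0 = 3*1 + 0 = 3, q_0 = 3*0 + 1 = 1.
  i=1: a_1=1, p_1 = 1*3 + 1 = 4, q_1 = 1*1 + 0 = 1.
  i=2: a_2=1, p_2 = 1*4 + 3 = 7, q_2 = 1*1 + 1 = 2.
  i=3: a_3=4, p_3 = 4*7 + 4 = 32, q_3 = 4*2 + 1 = 9.
  i=4: a_4=1, p_4 = 1*32 + 7 = 39, q_4 = 1*9 + 2 = 11.
  i=5: a_5=2, p_5 = 2*39 + 32 = 110, q_5 = 2*11 + 9 = 31.
q_5 = 31 > 21, so the last convergent with denominator <= 21 is p_4/q_4 = 39/11.
The closest fraction with denominator <= 21 is either p_4/q_4 or the intermediate fraction (k*p_4 + p_3)/(k*q_4 + q_3) with the largest k >= 1 whose denominator stays <= 21; these approach x as k grows, and every other convergent or intermediate fraction in range is farther away.
Largest k: floor((21 - q_3)/q_4) = floor((21 - 9)/11) = 1.
That gives (1*39 + 32)/(1*11 + 9) = 71/20.
Compare the errors: |x - 39/11| = |110*11 - 39*31|/(31*11) = 1/341, and |x - 71/20| = |110*20 - 71*31|/(31*20) = 1/620.
Cross-multiplying, 1*341 = 341 < 620 = 1*620, so 1/620 is smaller: the intermediate fraction 71/20 is closer to x than 39/11.

71/20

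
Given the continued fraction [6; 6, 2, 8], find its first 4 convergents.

Using the convergent recurrence p_i = a_i*p_{i-1} + p_{i-2}, q_i = a_i*q_{i-1} + q_{i-2} with p_{-2}=0, p_{-1}=1, q_{-2}=1, q_{-1}=0:
  i=0: a_0=6, p_0 = 6*1 + 0 = 6, q_0 = 6*0 + 1 = 1.
  i=1: a_1=6, p_1 = 6*6 + 1 = 37, q_1 = 6*1 + 0 = 6.
  i=2: a_2=2, p_2 = 2*37 + 6 = 80, q_2 = 2*6 + 1 = 13.
  i=3: a_3=8, p_3 = 8*80 + 37 = 677, q_3 = 8*13 + 6 = 110.

6/1, 37/6, 80/13, 677/110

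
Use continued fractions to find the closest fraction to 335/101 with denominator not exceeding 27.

63/19

Expand x = 335/101 as a continued fraction with the Euclidean algorithm:
  335 = 3*101 + 32, so a_0 = 3.
  101 = 3*32 + 5, so a_1 = 3.
  32 = 6*5 + 2, so a_2 = 6.
  5 = 2*2 + 1, so a_3 = 2.
  2 = 2*1 + 0, so a_4 = 2.
so x = [3; 3, 6, 2, 2].
Convergents (p_i = a_i*p_{i-1} + p_{i-2}, q_i = a_i*q_{i-1} + q_{i-2} with p_{-2}=0, p_{-1}=1, q_{-2}=1, q_{-1}=0), until the denominator exceeds 27:
  i=0: a_0=3, p_0 = 3*1 + 0 = 3, q_0 = 3*0 + 1 = 1.
  i=1: a_1=3, p_1 = 3*3 + 1 = 10, q_1 = 3*1 + 0 = 3.
  i=2: a_2=6, p_2 = 6*10 + 3 = 63, q_2 = 6*3 + 1 = 19.
  i=3: a_3=2, p_3 = 2*63 + 10 = 136, q_3 = 2*19 + 3 = 41.
q_3 = 41 > 27, so the last convergent with denominator <= 27 is p_2/q_2 = 63/19.
The closest fraction with denominator <= 27 is either p_2/q_2 or the intermediate fraction (k*p_2 + p_1)/(k*q_2 + q_1) with the largest k >= 1 whose denominator stays <= 27; these approach x as k grows, and every other convergent or intermediate fraction in range is farther away.
Largest k: floor((27 - q_1)/q_2) = floor((27 - 3)/19) = 1.
That gives (1*63 + 10)/(1*19 + 3) = 73/22.
Compare the errors: |x - 63/19| = |335*19 - 63*101|/(101*19) = 2/1919, and |x - 73/22| = |335*22 - 73*101|/(101*22) = 3/2222.
Cross-multiplying, 2*2222 = 4444 < 5757 = 3*1919, so 2/1919 is smaller: the convergent 63/19 is closer to x than 73/22.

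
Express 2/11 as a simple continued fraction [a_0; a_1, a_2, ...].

[0; 5, 2]

Run the Euclidean algorithm on 2 and 11; the successive quotients are the partial quotients a_0, a_1, ... (each step inverts the fractional part left over by the previous one):
  2 = 0*11 + 2, so a_0 = 0.
  11 = 5*2 + 1, so a_1 = 5.
  2 = 2*1 + 0, so a_2 = 2.
The remainder reaches 0 after 3 divisions, so the expansion has 3 partial quotients, read off in order.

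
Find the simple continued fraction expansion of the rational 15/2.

[7; 2]

Run the Euclidean algorithm on 15 and 2; the successive quotients are the partial quotients a_0, a_1, ... (each step inverts the fractional part left over by the previous one):
  15 = 7*2 + 1, so a_0 = 7.
  2 = 2*1 + 0, so a_1 = 2.
The remainder reaches 0 after 2 divisions, so the expansion has 2 partial quotients, read off in order.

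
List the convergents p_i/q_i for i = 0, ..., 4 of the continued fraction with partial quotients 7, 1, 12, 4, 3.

7/1, 8/1, 103/13, 420/53, 1363/172

Using the convergent recurrence p_i = a_i*p_{i-1} + p_{i-2}, q_i = a_i*q_{i-1} + q_{i-2} with p_{-2}=0, p_{-1}=1, q_{-2}=1, q_{-1}=0:
  i=0: a_0=7, p_0 = 7*1 + 0 = 7, q_0 = 7*0 + 1 = 1.
  i=1: a_1=1, p_1 = 1*7 + 1 = 8, q_1 = 1*1 + 0 = 1.
  i=2: a_2=12, p_2 = 12*8 + 7 = 103, q_2 = 12*1 + 1 = 13.
  i=3: a_3=4, p_3 = 4*103 + 8 = 420, q_3 = 4*13 + 1 = 53.
  i=4: a_4=3, p_4 = 3*420 + 103 = 1363, q_4 = 3*53 + 13 = 172.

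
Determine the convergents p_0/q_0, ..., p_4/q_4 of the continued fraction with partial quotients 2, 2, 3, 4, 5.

Using the convergent recurrence p_i = a_i*p_{i-1} + p_{i-2}, q_i = a_i*q_{i-1} + q_{i-2} with p_{-2}=0, p_{-1}=1, q_{-2}=1, q_{-1}=0:
  i=0: a_0=2, p_0 = 2*1 + 0 = 2, q_0 = 2*0 + 1 = 1.
  i=1: a_1=2, p_1 = 2*2 + 1 = 5, q_1 = 2*1 + 0 = 2.
  i=2: a_2=3, p_2 = 3*5 + 2 = 17, q_2 = 3*2 + 1 = 7.
  i=3: a_3=4, p_3 = 4*17 + 5 = 73, q_3 = 4*7 + 2 = 30.
  i=4: a_4=5, p_4 = 5*73 + 17 = 382, q_4 = 5*30 + 7 = 157.

2/1, 5/2, 17/7, 73/30, 382/157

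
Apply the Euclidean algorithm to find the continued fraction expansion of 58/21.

[2; 1, 3, 5]

Run the Euclidean algorithm on 58 and 21; the successive quotients are the partial quotients a_0, a_1, ... (each step inverts the fractional part left over by the previous one):
  58 = 2*21 + 16, so a_0 = 2.
  21 = 1*16 + 5, so a_1 = 1.
  16 = 3*5 + 1, so a_2 = 3.
  5 = 5*1 + 0, so a_3 = 5.
The remainder reaches 0 after 4 divisions, so the expansion has 4 partial quotients, read off in order.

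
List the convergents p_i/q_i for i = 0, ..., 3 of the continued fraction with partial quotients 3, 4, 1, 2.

3/1, 13/4, 16/5, 45/14

Using the convergent recurrence p_i = a_i*p_{i-1} + p_{i-2}, q_i = a_i*q_{i-1} + q_{i-2} with p_{-2}=0, p_{-1}=1, q_{-2}=1, q_{-1}=0:
  i=0: a_0=3, p_0 = 3*1 + 0 = 3, q_0 = 3*0 + 1 = 1.
  i=1: a_1=4, p_1 = 4*3 + 1 = 13, q_1 = 4*1 + 0 = 4.
  i=2: a_2=1, p_2 = 1*13 + 3 = 16, q_2 = 1*4 + 1 = 5.
  i=3: a_3=2, p_3 = 2*16 + 13 = 45, q_3 = 2*5 + 4 = 14.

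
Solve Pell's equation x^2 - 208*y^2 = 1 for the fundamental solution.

(x, y) = (649, 45)

First expand sqrt(208) as a continued fraction. With x_i = (sqrt(208) + m_i)/d_i and (m_0, d_0) = (0, 1): a_0 = floor(sqrt(208)) = 14, since 14^2 = 196 <= 208 < 225 = 15^2.
Iterate m_{i+1} = d_i*a_i - m_i, d_{i+1} = (208 - m_{i+1}^2)/d_i, a_{i+1} = floor((a_0 + m_{i+1})/d_{i+1}):
  m_1 = 1*14 - 0 = 14, d_1 = (208 - 14^2)/1 = 12/1 = 12, a_1 = floor((14 + 14)/12) = 2.
  m_2 = 12*2 - 14 = 10, d_2 = (208 - 10^2)/12 = 108/12 = 9, a_2 = floor((14 + 10)/9) = 2.
  m_3 = 9*2 - 10 = 8, d_3 = (208 - 8^2)/9 = 144/9 = 16, a_3 = floor((14 + 8)/16) = 1.
  m_4 = 16*1 - 8 = 8, d_4 = (208 - 8^2)/16 = 144/16 = 9, a_4 = floor((14 + 8)/9) = 2.
  m_5 = 9*2 - 8 = 10, d_5 = (208 - 10^2)/9 = 108/9 = 12, a_5 = floor((14 + 10)/12) = 2.
  m_6 = 12*2 - 10 = 14, d_6 = (208 - 14^2)/12 = 12/12 = 1, a_6 = floor((14 + 14)/1) = 28.
  m_7 = 1*28 - 14 = 14, d_7 = (208 - 14^2)/1 = 12/1 = 12: (m_7, d_7) = (m_1, d_1) = (14, 12), so from here the quotients repeat a_1, ..., a_6; the period length is 6.
So sqrt(208) = [14; (2, 2, 1, 2, 2, 28)] with period length k = 6.
k is even, so the fundamental solution of x^2 - 208y^2 = 1 is (p_{k-1}, q_{k-1}) = (p_5, q_5); compute convergents through index 5.
Convergents (p_i = a_i*p_{i-1} + p_{i-2}, q_i = a_i*q_{i-1} + q_{i-2} with p_{-2}=0, p_{-1}=1, q_{-2}=1, q_{-1}=0):
  i=0: a_0=14, p_0 = 14*1 + 0 = 14, q_0 = 14*0 + 1 = 1.
  i=1: a_1=2, p_1 = 2*14 + 1 = 29, q_1 = 2*1 + 0 = 2.
  i=2: a_2=2, p_2 = 2*29 + 14 = 72, q_2 = 2*2 + 1 = 5.
  i=3: a_3=1, p_3 = 1*72 + 29 = 101, q_3 = 1*5 + 2 = 7.
  i=4: a_4=2, p_4 = 2*101 + 72 = 274, q_4 = 2*7 + 5 = 19.
  i=5: a_5=2, p_5 = 2*274 + 101 = 649, q_5 = 2*19 + 7 = 45.
Check: 649^2 - 208*45^2 = 421201 - 421200 = 1, so (x, y) = (649, 45) solves the equation, and by the theorem it is the least positive solution.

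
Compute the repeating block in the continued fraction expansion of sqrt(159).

Write x_i = (sqrt(159) + m_i)/d_i with (m_0, d_0) = (0, 1). a_0 = floor(sqrt(159)) = 12, since 12^2 = 144 <= 159 < 169 = 13^2.
Iterate m_{i+1} = d_i*a_i - m_i, d_{i+1} = (159 - m_{i+1}^2)/d_i, a_{i+1} = floor((a_0 + m_{i+1})/d_{i+1}):
  m_1 = 1*12 - 0 = 12, d_1 = (159 - 12^2)/1 = 15/1 = 15, a_1 = floor((12 + 12)/15) = 1.
  m_2 = 15*1 - 12 = 3, d_2 = (159 - 3^2)/15 = 150/15 = 10, a_2 = floor((12 + 3)/10) = 1.
  m_3 = 10*1 - 3 = 7, d_3 = (159 - 7^2)/10 = 110/10 = 11, a_3 = floor((12 + 7)/11) = 1.
  m_4 = 11*1 - 7 = 4, d_4 = (159 - 4^2)/11 = 143/11 = 13, a_4 = floor((12 + 4)/13) = 1.
  m_5 = 13*1 - 4 = 9, d_5 = (159 - 9^2)/13 = 78/13 = 6, a_5 = floor((12 + 9)/6) = 3.
  m_6 = 6*3 - 9 = 9, d_6 = (159 - 9^2)/6 = 78/6 = 13, a_6 = floor((12 + 9)/13) = 1.
  m_7 = 13*1 - 9 = 4, d_7 = (159 - 4^2)/13 = 143/13 = 11, a_7 = floor((12 + 4)/11) = 1.
  m_8 = 11*1 - 4 = 7, d_8 = (159 - 7^2)/11 = 110/11 = 10, a_8 = floor((12 + 7)/10) = 1.
  m_9 = 10*1 - 7 = 3, d_9 = (159 - 3^2)/10 = 150/10 = 15, a_9 = floor((12 + 3)/15) = 1.
  m_10 = 15*1 - 3 = 12, d_10 = (159 - 12^2)/15 = 15/15 = 1, a_10 = floor((12 + 12)/1) = 24.
  m_11 = 1*24 - 12 = 12, d_11 = (159 - 12^2)/1 = 15/1 = 15: (m_11, d_11) = (m_1, d_1) = (12, 15), so from here the quotients repeat a_1, ..., a_10; the period length is 10.
Hence the expansion of sqrt(159) is a_0 = 12 followed by the repeating block 1, 1, 1, 1, 3, 1, 1, 1, 1, 24 (period 10).

[12; (1, 1, 1, 1, 3, 1, 1, 1, 1, 24)]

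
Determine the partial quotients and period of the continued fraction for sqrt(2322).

[48; (5, 2, 1, 10, 48, 10, 1, 2, 5, 96)]

Write x_i = (sqrt(2322) + m_i)/d_i with (m_0, d_0) = (0, 1). a_0 = floor(sqrt(2322)) = 48, since 48^2 = 2304 <= 2322 < 2401 = 49^2.
Iterate m_{i+1} = d_i*a_i - m_i, d_{i+1} = (2322 - m_{i+1}^2)/d_i, a_{i+1} = floor((a_0 + m_{i+1})/d_{i+1}):
  m_1 = 1*48 - 0 = 48, d_1 = (2322 - 48^2)/1 = 18/1 = 18, a_1 = floor((48 + 48)/18) = 5.
  m_2 = 18*5 - 48 = 42, d_2 = (2322 - 42^2)/18 = 558/18 = 31, a_2 = floor((48 + 42)/31) = 2.
  m_3 = 31*2 - 42 = 20, d_3 = (2322 - 20^2)/31 = 1922/31 = 62, a_3 = floor((48 + 20)/62) = 1.
  m_4 = 62*1 - 20 = 42, d_4 = (2322 - 42^2)/62 = 558/62 = 9, a_4 = floor((48 + 42)/9) = 10.
  m_5 = 9*10 - 42 = 48, d_5 = (2322 - 48^2)/9 = 18/9 = 2, a_5 = floor((48 + 48)/2) = 48.
  m_6 = 2*48 - 48 = 48, d_6 = (2322 - 48^2)/2 = 18/2 = 9, a_6 = floor((48 + 48)/9) = 10.
  m_7 = 9*10 - 48 = 42, d_7 = (2322 - 42^2)/9 = 558/9 = 62, a_7 = floor((48 + 42)/62) = 1.
  m_8 = 62*1 - 42 = 20, d_8 = (2322 - 20^2)/62 = 1922/62 = 31, a_8 = floor((48 + 20)/31) = 2.
  m_9 = 31*2 - 20 = 42, d_9 = (2322 - 42^2)/31 = 558/31 = 18, a_9 = floor((48 + 42)/18) = 5.
  m_10 = 18*5 - 42 = 48, d_10 = (2322 - 48^2)/18 = 18/18 = 1, a_10 = floor((48 + 48)/1) = 96.
  m_11 = 1*96 - 48 = 48, d_11 = (2322 - 48^2)/1 = 18/1 = 18: (m_11, d_11) = (m_1, d_1) = (48, 18), so from here the quotients repeat a_1, ..., a_10; the period length is 10.
Hence the expansion of sqrt(2322) is a_0 = 48 followed by the repeating block 5, 2, 1, 10, 48, 10, 1, 2, 5, 96 (period 10).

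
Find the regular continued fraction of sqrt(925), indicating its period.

[30; (2, 2, 2, 2, 60)]

Write x_i = (sqrt(925) + m_i)/d_i with (m_0, d_0) = (0, 1). a_0 = floor(sqrt(925)) = 30, since 30^2 = 900 <= 925 < 961 = 31^2.
Iterate m_{i+1} = d_i*a_i - m_i, d_{i+1} = (925 - m_{i+1}^2)/d_i, a_{i+1} = floor((a_0 + m_{i+1})/d_{i+1}):
  m_1 = 1*30 - 0 = 30, d_1 = (925 - 30^2)/1 = 25/1 = 25, a_1 = floor((30 + 30)/25) = 2.
  m_2 = 25*2 - 30 = 20, d_2 = (925 - 20^2)/25 = 525/25 = 21, a_2 = floor((30 + 20)/21) = 2.
  m_3 = 21*2 - 20 = 22, d_3 = (925 - 22^2)/21 = 441/21 = 21, a_3 = floor((30 + 22)/21) = 2.
  m_4 = 21*2 - 22 = 20, d_4 = (925 - 20^2)/21 = 525/21 = 25, a_4 = floor((30 + 20)/25) = 2.
  m_5 = 25*2 - 20 = 30, d_5 = (925 - 30^2)/25 = 25/25 = 1, a_5 = floor((30 + 30)/1) = 60.
  m_6 = 1*60 - 30 = 30, d_6 = (925 - 30^2)/1 = 25/1 = 25: (m_6, d_6) = (m_1, d_1) = (30, 25), so from here the quotients repeat a_1, ..., a_5; the period length is 5.
Hence the expansion of sqrt(925) is a_0 = 30 followed by the repeating block 2, 2, 2, 2, 60 (period 5).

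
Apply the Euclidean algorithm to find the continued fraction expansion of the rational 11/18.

Run the Euclidean algorithm on 11 and 18; the successive quotients are the partial quotients a_0, a_1, ... (each step inverts the fractional part left over by the previous one):
  11 = 0*18 + 11, so a_0 = 0.
  18 = 1*11 + 7, so a_1 = 1.
  11 = 1*7 + 4, so a_2 = 1.
  7 = 1*4 + 3, so a_3 = 1.
  4 = 1*3 + 1, so a_4 = 1.
  3 = 3*1 + 0, so a_5 = 3.
The remainder reaches 0 after 6 divisions, so the expansion has 6 partial quotients, read off in order.

[0; 1, 1, 1, 1, 3]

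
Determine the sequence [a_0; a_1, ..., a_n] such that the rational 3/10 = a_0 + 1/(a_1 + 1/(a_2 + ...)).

Run the Euclidean algorithm on 3 and 10; the successive quotients are the partial quotients a_0, a_1, ... (each step inverts the fractional part left over by the previous one):
  3 = 0*10 + 3, so a_0 = 0.
  10 = 3*3 + 1, so a_1 = 3.
  3 = 3*1 + 0, so a_2 = 3.
The remainder reaches 0 after 3 divisions, so the expansion has 3 partial quotients, read off in order.

[0; 3, 3]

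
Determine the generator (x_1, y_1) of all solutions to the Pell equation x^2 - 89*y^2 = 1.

First expand sqrt(89) as a continued fraction. With x_i = (sqrt(89) + m_i)/d_i and (m_0, d_0) = (0, 1): a_0 = floor(sqrt(89)) = 9, since 9^2 = 81 <= 89 < 100 = 10^2.
Iterate m_{i+1} = d_i*a_i - m_i, d_{i+1} = (89 - m_{i+1}^2)/d_i, a_{i+1} = floor((a_0 + m_{i+1})/d_{i+1}):
  m_1 = 1*9 - 0 = 9, d_1 = (89 - 9^2)/1 = 8/1 = 8, a_1 = floor((9 + 9)/8) = 2.
  m_2 = 8*2 - 9 = 7, d_2 = (89 - 7^2)/8 = 40/8 = 5, a_2 = floor((9 + 7)/5) = 3.
  m_3 = 5*3 - 7 = 8, d_3 = (89 - 8^2)/5 = 25/5 = 5, a_3 = floor((9 + 8)/5) = 3.
  m_4 = 5*3 - 8 = 7, d_4 = (89 - 7^2)/5 = 40/5 = 8, a_4 = floor((9 + 7)/8) = 2.
  m_5 = 8*2 - 7 = 9, d_5 = (89 - 9^2)/8 = 8/8 = 1, a_5 = floor((9 + 9)/1) = 18.
  m_6 = 1*18 - 9 = 9, d_6 = (89 - 9^2)/1 = 8/1 = 8: (m_6, d_6) = (m_1, d_1) = (9, 8), so from here the quotients repeat a_1, ..., a_5; the period length is 5.
So sqrt(89) = [9; (2, 3, 3, 2, 18)] with period length k = 5.
k is odd, so (p_{k-1}, q_{k-1}) only solves x^2 - 89y^2 = -1 and the fundamental solution of x^2 - 89y^2 = 1 is (p_{2k-1}, q_{2k-1}) = (p_9, q_9); compute convergents through index 9, running through the period twice.
Convergents (p_i = a_i*p_{i-1} + p_{i-2}, q_i = a_i*q_{i-1} + q_{i-2} with p_{-2}=0, p_{-1}=1, q_{-2}=1, q_{-1}=0):
  i=0: a_0=9, p_0 = 9*1 + 0 = 9, q_0 = 9*0 + 1 = 1.
  i=1: a_1=2, p_1 = 2*9 + 1 = 19, q_1 = 2*1 + 0 = 2.
  i=2: a_2=3, p_2 = 3*19 + 9 = 66, q_2 = 3*2 + 1 = 7.
  i=3: a_3=3, p_3 = 3*66 + 19 = 217, q_3 = 3*7 + 2 = 23.
  i=4: a_4=2, p_4 = 2*217 + 66 = 500, q_4 = 2*23 + 7 = 53.
  i=5: a_5=18, p_5 = 18*500 + 217 = 9217, q_5 = 18*53 + 23 = 977.
  i=6: a_6=2, p_6 = 2*9217 + 500 = 18934, q_6 = 2*977 + 53 = 2007.
  i=7: a_7=3, p_7 = 3*18934 + 9217 = 66019, q_7 = 3*2007 + 977 = 6998.
  i=8: a_8=3, p_8 = 3*66019 + 18934 = 216991, q_8 = 3*6998 + 2007 = 23001.
  i=9: a_9=2, p_9 = 2*216991 + 66019 = 500001, q_9 = 2*23001 + 6998 = 53000.
Indeed p_4^2 - 89*q_4^2 = 250000 - 250001 = -1, not +1.
Check: 500001^2 - 89*53000^2 = 250001000001 - 250001000000 = 1, so (x, y) = (500001, 53000) solves the equation, and by the theorem it is the least positive solution.

(x, y) = (500001, 53000)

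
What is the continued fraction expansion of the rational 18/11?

Run the Euclidean algorithm on 18 and 11; the successive quotients are the partial quotients a_0, a_1, ... (each step inverts the fractional part left over by the previous one):
  18 = 1*11 + 7, so a_0 = 1.
  11 = 1*7 + 4, so a_1 = 1.
  7 = 1*4 + 3, so a_2 = 1.
  4 = 1*3 + 1, so a_3 = 1.
  3 = 3*1 + 0, so a_4 = 3.
The remainder reaches 0 after 5 divisions, so the expansion has 5 partial quotients, read off in order.

[1; 1, 1, 1, 3]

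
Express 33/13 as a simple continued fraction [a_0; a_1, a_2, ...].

[2; 1, 1, 6]

Run the Euclidean algorithm on 33 and 13; the successive quotients are the partial quotients a_0, a_1, ... (each step inverts the fractional part left over by the previous one):
  33 = 2*13 + 7, so a_0 = 2.
  13 = 1*7 + 6, so a_1 = 1.
  7 = 1*6 + 1, so a_2 = 1.
  6 = 6*1 + 0, so a_3 = 6.
The remainder reaches 0 after 4 divisions, so the expansion has 4 partial quotients, read off in order.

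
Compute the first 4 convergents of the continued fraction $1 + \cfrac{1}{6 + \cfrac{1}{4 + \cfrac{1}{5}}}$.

Using the convergent recurrence p_i = a_i*p_{i-1} + p_{i-2}, q_i = a_i*q_{i-1} + q_{i-2} with p_{-2}=0, p_{-1}=1, q_{-2}=1, q_{-1}=0:
  i=0: a_0=1, p_0 = 1*1 + 0 = 1, q_0 = 1*0 + 1 = 1.
  i=1: a_1=6, p_1 = 6*1 + 1 = 7, q_1 = 6*1 + 0 = 6.
  i=2: a_2=4, p_2 = 4*7 + 1 = 29, q_2 = 4*6 + 1 = 25.
  i=3: a_3=5, p_3 = 5*29 + 7 = 152, q_3 = 5*25 + 6 = 131.

1/1, 7/6, 29/25, 152/131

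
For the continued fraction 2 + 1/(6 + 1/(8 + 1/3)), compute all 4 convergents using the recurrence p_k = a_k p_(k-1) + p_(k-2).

2/1, 13/6, 106/49, 331/153

Using the convergent recurrence p_i = a_i*p_{i-1} + p_{i-2}, q_i = a_i*q_{i-1} + q_{i-2} with p_{-2}=0, p_{-1}=1, q_{-2}=1, q_{-1}=0:
  i=0: a_0=2, p_0 = 2*1 + 0 = 2, q_0 = 2*0 + 1 = 1.
  i=1: a_1=6, p_1 = 6*2 + 1 = 13, q_1 = 6*1 + 0 = 6.
  i=2: a_2=8, p_2 = 8*13 + 2 = 106, q_2 = 8*6 + 1 = 49.
  i=3: a_3=3, p_3 = 3*106 + 13 = 331, q_3 = 3*49 + 6 = 153.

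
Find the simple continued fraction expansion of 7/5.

Run the Euclidean algorithm on 7 and 5; the successive quotients are the partial quotients a_0, a_1, ... (each step inverts the fractional part left over by the previous one):
  7 = 1*5 + 2, so a_0 = 1.
  5 = 2*2 + 1, so a_1 = 2.
  2 = 2*1 + 0, so a_2 = 2.
The remainder reaches 0 after 3 divisions, so the expansion has 3 partial quotients, read off in order.

[1; 2, 2]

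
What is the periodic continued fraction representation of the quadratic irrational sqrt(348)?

[18; (1, 1, 1, 8, 1, 1, 1, 36)]

Write x_i = (sqrt(348) + m_i)/d_i with (m_0, d_0) = (0, 1). a_0 = floor(sqrt(348)) = 18, since 18^2 = 324 <= 348 < 361 = 19^2.
Iterate m_{i+1} = d_i*a_i - m_i, d_{i+1} = (348 - m_{i+1}^2)/d_i, a_{i+1} = floor((a_0 + m_{i+1})/d_{i+1}):
  m_1 = 1*18 - 0 = 18, d_1 = (348 - 18^2)/1 = 24/1 = 24, a_1 = floor((18 + 18)/24) = 1.
  m_2 = 24*1 - 18 = 6, d_2 = (348 - 6^2)/24 = 312/24 = 13, a_2 = floor((18 + 6)/13) = 1.
  m_3 = 13*1 - 6 = 7, d_3 = (348 - 7^2)/13 = 299/13 = 23, a_3 = floor((18 + 7)/23) = 1.
  m_4 = 23*1 - 7 = 16, d_4 = (348 - 16^2)/23 = 92/23 = 4, a_4 = floor((18 + 16)/4) = 8.
  m_5 = 4*8 - 16 = 16, d_5 = (348 - 16^2)/4 = 92/4 = 23, a_5 = floor((18 + 16)/23) = 1.
  m_6 = 23*1 - 16 = 7, d_6 = (348 - 7^2)/23 = 299/23 = 13, a_6 = floor((18 + 7)/13) = 1.
  m_7 = 13*1 - 7 = 6, d_7 = (348 - 6^2)/13 = 312/13 = 24, a_7 = floor((18 + 6)/24) = 1.
  m_8 = 24*1 - 6 = 18, d_8 = (348 - 18^2)/24 = 24/24 = 1, a_8 = floor((18 + 18)/1) = 36.
  m_9 = 1*36 - 18 = 18, d_9 = (348 - 18^2)/1 = 24/1 = 24: (m_9, d_9) = (m_1, d_1) = (18, 24), so from here the quotients repeat a_1, ..., a_8; the period length is 8.
Hence the expansion of sqrt(348) is a_0 = 18 followed by the repeating block 1, 1, 1, 8, 1, 1, 1, 36 (period 8).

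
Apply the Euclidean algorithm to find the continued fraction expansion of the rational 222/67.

[3; 3, 5, 4]

Run the Euclidean algorithm on 222 and 67; the successive quotients are the partial quotients a_0, a_1, ... (each step inverts the fractional part left over by the previous one):
  222 = 3*67 + 21, so a_0 = 3.
  67 = 3*21 + 4, so a_1 = 3.
  21 = 5*4 + 1, so a_2 = 5.
  4 = 4*1 + 0, so a_3 = 4.
The remainder reaches 0 after 4 divisions, so the expansion has 4 partial quotients, read off in order.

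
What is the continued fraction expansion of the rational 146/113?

Run the Euclidean algorithm on 146 and 113; the successive quotients are the partial quotients a_0, a_1, ... (each step inverts the fractional part left over by the previous one):
  146 = 1*113 + 33, so a_0 = 1.
  113 = 3*33 + 14, so a_1 = 3.
  33 = 2*14 + 5, so a_2 = 2.
  14 = 2*5 + 4, so a_3 = 2.
  5 = 1*4 + 1, so a_4 = 1.
  4 = 4*1 + 0, so a_5 = 4.
The remainder reaches 0 after 6 divisions, so the expansion has 6 partial quotients, read off in order.

[1; 3, 2, 2, 1, 4]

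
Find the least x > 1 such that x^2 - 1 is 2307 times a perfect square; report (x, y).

(x, y) = (1537, 32)

First expand sqrt(2307) as a continued fraction. With x_i = (sqrt(2307) + m_i)/d_i and (m_0, d_0) = (0, 1): a_0 = floor(sqrt(2307)) = 48, since 48^2 = 2304 <= 2307 < 2401 = 49^2.
Iterate m_{i+1} = d_i*a_i - m_i, d_{i+1} = (2307 - m_{i+1}^2)/d_i, a_{i+1} = floor((a_0 + m_{i+1})/d_{i+1}):
  m_1 = 1*48 - 0 = 48, d_1 = (2307 - 48^2)/1 = 3/1 = 3, a_1 = floor((48 + 48)/3) = 32.
  m_2 = 3*32 - 48 = 48, d_2 = (2307 - 48^2)/3 = 3/3 = 1, a_2 = floor((48 + 48)/1) = 96.
  m_3 = 1*96 - 48 = 48, d_3 = (2307 - 48^2)/1 = 3/1 = 3: (m_3, d_3) = (m_1, d_1) = (48, 3), so from here the quotients repeat a_1, a_2; the period length is 2.
So sqrt(2307) = [48; (32, 96)] with period length k = 2.
k is even, so the fundamental solution of x^2 - 2307y^2 = 1 is (p_{k-1}, q_{k-1}) = (p_1, q_1); compute convergents through index 1.
Convergents (p_i = a_i*p_{i-1} + p_{i-2}, q_i = a_i*q_{i-1} + q_{i-2} with p_{-2}=0, p_{-1}=1, q_{-2}=1, q_{-1}=0):
  i=0: a_0=48, p_0 = 48*1 + 0 = 48, q_0 = 48*0 + 1 = 1.
  i=1: a_1=32, p_1 = 32*48 + 1 = 1537, q_1 = 32*1 + 0 = 32.
Check: 1537^2 - 2307*32^2 = 2362369 - 2362368 = 1, so (x, y) = (1537, 32) solves the equation, and by the theorem it is the least positive solution.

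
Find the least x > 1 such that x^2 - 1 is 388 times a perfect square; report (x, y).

(x, y) = (62809633, 3188676)

First expand sqrt(388) as a continued fraction. With x_i = (sqrt(388) + m_i)/d_i and (m_0, d_0) = (0, 1): a_0 = floor(sqrt(388)) = 19, since 19^2 = 361 <= 388 < 400 = 20^2.
Iterate m_{i+1} = d_i*a_i - m_i, d_{i+1} = (388 - m_{i+1}^2)/d_i, a_{i+1} = floor((a_0 + m_{i+1})/d_{i+1}):
  m_1 = 1*19 - 0 = 19, d_1 = (388 - 19^2)/1 = 27/1 = 27, a_1 = floor((19 + 19)/27) = 1.
  m_2 = 27*1 - 19 = 8, d_2 = (388 - 8^2)/27 = 324/27 = 12, a_2 = floor((19 + 8)/12) = 2.
  m_3 = 12*2 - 8 = 16, d_3 = (388 - 16^2)/12 = 132/12 = 11, a_3 = floor((19 + 16)/11) = 3.
  m_4 = 11*3 - 16 = 17, d_4 = (388 - 17^2)/11 = 99/11 = 9, a_4 = floor((19 + 17)/9) = 4.
  m_5 = 9*4 - 17 = 19, d_5 = (388 - 19^2)/9 = 27/9 = 3, a_5 = floor((19 + 19)/3) = 12.
  m_6 = 3*12 - 19 = 17, d_6 = (388 - 17^2)/3 = 99/3 = 33, a_6 = floor((19 + 17)/33) = 1.
  m_7 = 33*1 - 17 = 16, d_7 = (388 - 16^2)/33 = 132/33 = 4, a_7 = floor((19 + 16)/4) = 8.
  m_8 = 4*8 - 16 = 16, d_8 = (388 - 16^2)/4 = 132/4 = 33, a_8 = floor((19 + 16)/33) = 1.
  m_9 = 33*1 - 16 = 17, d_9 = (388 - 17^2)/33 = 99/33 = 3, a_9 = floor((19 + 17)/3) = 12.
  m_10 = 3*12 - 17 = 19, d_10 = (388 - 19^2)/3 = 27/3 = 9, a_10 = floor((19 + 19)/9) = 4.
  m_11 = 9*4 - 19 = 17, d_11 = (388 - 17^2)/9 = 99/9 = 11, a_11 = floor((19 + 17)/11) = 3.
  m_12 = 11*3 - 17 = 16, d_12 = (388 - 16^2)/11 = 132/11 = 12, a_12 = floor((19 + 16)/12) = 2.
  m_13 = 12*2 - 16 = 8, d_13 = (388 - 8^2)/12 = 324/12 = 27, a_13 = floor((19 + 8)/27) = 1.
  m_14 = 27*1 - 8 = 19, d_14 = (388 - 19^2)/27 = 27/27 = 1, a_14 = floor((19 + 19)/1) = 38.
  m_15 = 1*38 - 19 = 19, d_15 = (388 - 19^2)/1 = 27/1 = 27: (m_15, d_15) = (m_1, d_1) = (19, 27), so from here the quotients repeat a_1, ..., a_14; the period length is 14.
So sqrt(388) = [19; (1, 2, 3, 4, 12, 1, 8, 1, 12, 4, 3, 2, 1, 38)] with period length k = 14.
k is even, so the fundamental solution of x^2 - 388y^2 = 1 is (p_{k-1}, q_{k-1}) = (p_13, q_13); compute convergents through index 13.
Convergents (p_i = a_i*p_{i-1} + p_{i-2}, q_i = a_i*q_{i-1} + q_{i-2} with p_{-2}=0, p_{-1}=1, q_{-2}=1, q_{-1}=0):
  i=0: a_0=19, p_0 = 19*1 + 0 = 19, q_0 = 19*0 + 1 = 1.
  i=1: a_1=1, p_1 = 1*19 + 1 = 20, q_1 = 1*1 + 0 = 1.
  i=2: a_2=2, p_2 = 2*20 + 19 = 59, q_2 = 2*1 + 1 = 3.
  i=3: a_3=3, p_3 = 3*59 + 20 = 197, q_3 = 3*3 + 1 = 10.
  i=4: a_4=4, p_4 = 4*197 + 59 = 847, q_4 = 4*10 + 3 = 43.
  i=5: a_5=12, p_5 = 12*847 + 197 = 10361, q_5 = 12*43 + 10 = 526.
  i=6: a_6=1, p_6 = 1*10361 + 847 = 11208, q_6 = 1*526 + 43 = 569.
  i=7: a_7=8, p_7 = 8*11208 + 10361 = 100025, q_7 = 8*569 + 526 = 5078.
  i=8: a_8=1, p_8 = 1*100025 + 11208 = 111233, q_8 = 1*5078 + 569 = 5647.
  i=9: a_9=12, p_9 = 12*111233 + 100025 = 1434821, q_9 = 12*5647 + 5078 = 72842.
  i=10: a_10=4, p_10 = 4*1434821 + 111233 = 5850517, q_10 = 4*72842 + 5647 = 297015.
  i=11: a_11=3, p_11 = 3*5850517 + 1434821 = 18986372, q_11 = 3*297015 + 72842 = 963887.
  i=12: a_12=2, p_12 = 2*18986372 + 5850517 = 43823261, q_12 = 2*963887 + 297015 = 2224789.
  i=13: a_13=1, p_13 = 1*43823261 + 18986372 = 62809633, q_13 = 1*2224789 + 963887 = 3188676.
Check: 62809633^2 - 388*3188676^2 = 3945049997594689 - 3945049997594688 = 1, so (x, y) = (62809633, 3188676) solves the equation, and by the theorem it is the least positive solution.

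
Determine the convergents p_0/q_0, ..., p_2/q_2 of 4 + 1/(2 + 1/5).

4/1, 9/2, 49/11

Using the convergent recurrence p_i = a_i*p_{i-1} + p_{i-2}, q_i = a_i*q_{i-1} + q_{i-2} with p_{-2}=0, p_{-1}=1, q_{-2}=1, q_{-1}=0:
  i=0: a_0=4, p_0 = 4*1 + 0 = 4, q_0 = 4*0 + 1 = 1.
  i=1: a_1=2, p_1 = 2*4 + 1 = 9, q_1 = 2*1 + 0 = 2.
  i=2: a_2=5, p_2 = 5*9 + 4 = 49, q_2 = 5*2 + 1 = 11.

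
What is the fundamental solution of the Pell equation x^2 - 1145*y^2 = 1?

First expand sqrt(1145) as a continued fraction. With x_i = (sqrt(1145) + m_i)/d_i and (m_0, d_0) = (0, 1): a_0 = floor(sqrt(1145)) = 33, since 33^2 = 1089 <= 1145 < 1156 = 34^2.
Iterate m_{i+1} = d_i*a_i - m_i, d_{i+1} = (1145 - m_{i+1}^2)/d_i, a_{i+1} = floor((a_0 + m_{i+1})/d_{i+1}):
  m_1 = 1*33 - 0 = 33, d_1 = (1145 - 33^2)/1 = 56/1 = 56, a_1 = floor((33 + 33)/56) = 1.
  m_2 = 56*1 - 33 = 23, d_2 = (1145 - 23^2)/56 = 616/56 = 11, a_2 = floor((33 + 23)/11) = 5.
  m_3 = 11*5 - 23 = 32, d_3 = (1145 - 32^2)/11 = 121/11 = 11, a_3 = floor((33 + 32)/11) = 5.
  m_4 = 11*5 - 32 = 23, d_4 = (1145 - 23^2)/11 = 616/11 = 56, a_4 = floor((33 + 23)/56) = 1.
  m_5 = 56*1 - 23 = 33, d_5 = (1145 - 33^2)/56 = 56/56 = 1, a_5 = floor((33 + 33)/1) = 66.
  m_6 = 1*66 - 33 = 33, d_6 = (1145 - 33^2)/1 = 56/1 = 56: (m_6, d_6) = (m_1, d_1) = (33, 56), so from here the quotients repeat a_1, ..., a_5; the period length is 5.
So sqrt(1145) = [33; (1, 5, 5, 1, 66)] with period length k = 5.
k is odd, so (p_{k-1}, q_{k-1}) only solves x^2 - 1145y^2 = -1 and the fundamental solution of x^2 - 1145y^2 = 1 is (p_{2k-1}, q_{2k-1}) = (p_9, q_9); compute convergents through index 9, running through the period twice.
Convergents (p_i = a_i*p_{i-1} + p_{i-2}, q_i = a_i*q_{i-1} + q_{i-2} with p_{-2}=0, p_{-1}=1, q_{-2}=1, q_{-1}=0):
  i=0: a_0=33, p_0 = 33*1 + 0 = 33, q_0 = 33*0 + 1 = 1.
  i=1: a_1=1, p_1 = 1*33 + 1 = 34, q_1 = 1*1 + 0 = 1.
  i=2: a_2=5, p_2 = 5*34 + 33 = 203, q_2 = 5*1 + 1 = 6.
  i=3: a_3=5, p_3 = 5*203 + 34 = 1049, q_3 = 5*6 + 1 = 31.
  i=4: a_4=1, p_4 = 1*1049 + 203 = 1252, q_4 = 1*31 + 6 = 37.
  i=5: a_5=66, p_5 = 66*1252 + 1049 = 83681, q_5 = 66*37 + 31 = 2473.
  i=6: a_6=1, p_6 = 1*83681 + 1252 = 84933, q_6 = 1*2473 + 37 = 2510.
  i=7: a_7=5, p_7 = 5*84933 + 83681 = 508346, q_7 = 5*2510 + 2473 = 15023.
  i=8: a_8=5, p_8 = 5*508346 + 84933 = 2626663, q_8 = 5*15023 + 2510 = 77625.
  i=9: a_9=1, p_9 = 1*2626663 + 508346 = 3135009, q_9 = 1*77625 + 15023 = 92648.
Indeed p_4^2 - 1145*q_4^2 = 1567504 - 1567505 = -1, not +1.
Check: 3135009^2 - 1145*92648^2 = 9828281430081 - 9828281430080 = 1, so (x, y) = (3135009, 92648) solves the equation, and by the theorem it is the least positive solution.

(x, y) = (3135009, 92648)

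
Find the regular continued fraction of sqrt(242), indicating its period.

[15; (1, 1, 3, 1, 14, 1, 3, 1, 1, 30)]

Write x_i = (sqrt(242) + m_i)/d_i with (m_0, d_0) = (0, 1). a_0 = floor(sqrt(242)) = 15, since 15^2 = 225 <= 242 < 256 = 16^2.
Iterate m_{i+1} = d_i*a_i - m_i, d_{i+1} = (242 - m_{i+1}^2)/d_i, a_{i+1} = floor((a_0 + m_{i+1})/d_{i+1}):
  m_1 = 1*15 - 0 = 15, d_1 = (242 - 15^2)/1 = 17/1 = 17, a_1 = floor((15 + 15)/17) = 1.
  m_2 = 17*1 - 15 = 2, d_2 = (242 - 2^2)/17 = 238/17 = 14, a_2 = floor((15 + 2)/14) = 1.
  m_3 = 14*1 - 2 = 12, d_3 = (242 - 12^2)/14 = 98/14 = 7, a_3 = floor((15 + 12)/7) = 3.
  m_4 = 7*3 - 12 = 9, d_4 = (242 - 9^2)/7 = 161/7 = 23, a_4 = floor((15 + 9)/23) = 1.
  m_5 = 23*1 - 9 = 14, d_5 = (242 - 14^2)/23 = 46/23 = 2, a_5 = floor((15 + 14)/2) = 14.
  m_6 = 2*14 - 14 = 14, d_6 = (242 - 14^2)/2 = 46/2 = 23, a_6 = floor((15 + 14)/23) = 1.
  m_7 = 23*1 - 14 = 9, d_7 = (242 - 9^2)/23 = 161/23 = 7, a_7 = floor((15 + 9)/7) = 3.
  m_8 = 7*3 - 9 = 12, d_8 = (242 - 12^2)/7 = 98/7 = 14, a_8 = floor((15 + 12)/14) = 1.
  m_9 = 14*1 - 12 = 2, d_9 = (242 - 2^2)/14 = 238/14 = 17, a_9 = floor((15 + 2)/17) = 1.
  m_10 = 17*1 - 2 = 15, d_10 = (242 - 15^2)/17 = 17/17 = 1, a_10 = floor((15 + 15)/1) = 30.
  m_11 = 1*30 - 15 = 15, d_11 = (242 - 15^2)/1 = 17/1 = 17: (m_11, d_11) = (m_1, d_1) = (15, 17), so from here the quotients repeat a_1, ..., a_10; the period length is 10.
Hence the expansion of sqrt(242) is a_0 = 15 followed by the repeating block 1, 1, 3, 1, 14, 1, 3, 1, 1, 30 (period 10).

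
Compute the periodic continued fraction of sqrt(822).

Write x_i = (sqrt(822) + m_i)/d_i with (m_0, d_0) = (0, 1). a_0 = floor(sqrt(822)) = 28, since 28^2 = 784 <= 822 < 841 = 29^2.
Iterate m_{i+1} = d_i*a_i - m_i, d_{i+1} = (822 - m_{i+1}^2)/d_i, a_{i+1} = floor((a_0 + m_{i+1})/d_{i+1}):
  m_1 = 1*28 - 0 = 28, d_1 = (822 - 28^2)/1 = 38/1 = 38, a_1 = floor((28 + 28)/38) = 1.
  m_2 = 38*1 - 28 = 10, d_2 = (822 - 10^2)/38 = 722/38 = 19, a_2 = floor((28 + 10)/19) = 2.
  m_3 = 19*2 - 10 = 28, d_3 = (822 - 28^2)/19 = 38/19 = 2, a_3 = floor((28 + 28)/2) = 28.
  m_4 = 2*28 - 28 = 28, d_4 = (822 - 28^2)/2 = 38/2 = 19, a_4 = floor((28 + 28)/19) = 2.
  m_5 = 19*2 - 28 = 10, d_5 = (822 - 10^2)/19 = 722/19 = 38, a_5 = floor((28 + 10)/38) = 1.
  m_6 = 38*1 - 10 = 28, d_6 = (822 - 28^2)/38 = 38/38 = 1, a_6 = floor((28 + 28)/1) = 56.
  m_7 = 1*56 - 28 = 28, d_7 = (822 - 28^2)/1 = 38/1 = 38: (m_7, d_7) = (m_1, d_1) = (28, 38), so from here the quotients repeat a_1, ..., a_6; the period length is 6.
Hence the expansion of sqrt(822) is a_0 = 28 followed by the repeating block 1, 2, 28, 2, 1, 56 (period 6).

[28; (1, 2, 28, 2, 1, 56)]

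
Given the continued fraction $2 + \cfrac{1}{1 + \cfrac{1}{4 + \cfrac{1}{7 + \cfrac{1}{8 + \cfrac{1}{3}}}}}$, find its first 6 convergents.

Using the convergent recurrence p_i = a_i*p_{i-1} + p_{i-2}, q_i = a_i*q_{i-1} + q_{i-2} with p_{-2}=0, p_{-1}=1, q_{-2}=1, q_{-1}=0:
  i=0: a_0=2, p_0 = 2*1 + 0 = 2, q_0 = 2*0 + 1 = 1.
  i=1: a_1=1, p_1 = 1*2 + 1 = 3, q_1 = 1*1 + 0 = 1.
  i=2: a_2=4, p_2 = 4*3 + 2 = 14, q_2 = 4*1 + 1 = 5.
  i=3: a_3=7, p_3 = 7*14 + 3 = 101, q_3 = 7*5 + 1 = 36.
  i=4: a_4=8, p_4 = 8*101 + 14 = 822, q_4 = 8*36 + 5 = 293.
  i=5: a_5=3, p_5 = 3*822 + 101 = 2567, q_5 = 3*293 + 36 = 915.

2/1, 3/1, 14/5, 101/36, 822/293, 2567/915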